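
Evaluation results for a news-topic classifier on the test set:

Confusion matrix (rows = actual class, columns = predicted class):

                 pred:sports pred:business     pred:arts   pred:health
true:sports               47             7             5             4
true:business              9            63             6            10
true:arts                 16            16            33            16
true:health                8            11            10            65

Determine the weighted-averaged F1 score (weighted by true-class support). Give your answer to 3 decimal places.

0.631

Per-class F1 score (2·TP/(2·TP+FP+FN)):
  sports: TP=47, FP=9+16+8=33, FN=7+5+4=16 → 94/143 = 0.6573
  business: TP=63, FP=7+16+11=34, FN=9+6+10=25 → 126/185 = 0.6811
  arts: TP=33, FP=5+6+10=21, FN=16+16+16=48 → 66/135 = 0.4889
  health: TP=65, FP=4+10+16=30, FN=8+11+10=29 → 130/189 = 0.6878
Weighted-F1 score = Σ (supportᵢ/N)·F1 scoreᵢ with N=326: (63/326)·0.6573 + (88/326)·0.6811 + (81/326)·0.4889 + (94/326)·0.6878 = 0.631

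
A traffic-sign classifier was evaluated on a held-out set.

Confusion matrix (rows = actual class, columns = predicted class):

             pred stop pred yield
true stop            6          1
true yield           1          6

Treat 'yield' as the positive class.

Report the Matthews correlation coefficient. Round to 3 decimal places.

MCC = (TP·TN − FP·FN) / √((TP+FP)(TP+FN)(TN+FP)(TN+FN))
Numerator = 6·6 − 1·1 = 35
Denominator = √(7·7·7·7) = √2401 = 49.0000
MCC = 35 / 49.0000 = 0.714

0.714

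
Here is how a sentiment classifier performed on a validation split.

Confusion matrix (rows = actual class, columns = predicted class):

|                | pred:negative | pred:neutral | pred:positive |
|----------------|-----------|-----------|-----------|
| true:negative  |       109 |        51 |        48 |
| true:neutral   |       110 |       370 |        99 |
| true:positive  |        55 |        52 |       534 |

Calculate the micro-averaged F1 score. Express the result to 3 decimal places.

0.709

Micro-averaging pools counts across classes: ΣTP=1013, ΣFP=415, ΣFN=415.
Micro-F1 score = 2·TP/(2·TP+FP+FN) on pooled counts = 0.709 (equals overall accuracy in single-label multiclass).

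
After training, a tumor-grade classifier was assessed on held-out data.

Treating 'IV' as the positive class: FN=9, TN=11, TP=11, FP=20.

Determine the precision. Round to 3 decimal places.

0.355

Precision = TP/(TP+FP) = 11/(11+20) = 11/31 = 0.355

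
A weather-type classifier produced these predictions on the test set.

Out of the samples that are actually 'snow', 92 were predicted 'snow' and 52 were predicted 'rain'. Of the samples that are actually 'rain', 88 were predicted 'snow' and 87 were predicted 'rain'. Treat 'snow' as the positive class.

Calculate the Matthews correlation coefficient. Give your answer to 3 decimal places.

MCC = (TP·TN − FP·FN) / √((TP+FP)(TP+FN)(TN+FP)(TN+FN))
Numerator = 92·87 − 88·52 = 3428
Denominator = √(180·144·175·139) = √630504000 = 25109.8387
MCC = 3428 / 25109.8387 = 0.137

0.137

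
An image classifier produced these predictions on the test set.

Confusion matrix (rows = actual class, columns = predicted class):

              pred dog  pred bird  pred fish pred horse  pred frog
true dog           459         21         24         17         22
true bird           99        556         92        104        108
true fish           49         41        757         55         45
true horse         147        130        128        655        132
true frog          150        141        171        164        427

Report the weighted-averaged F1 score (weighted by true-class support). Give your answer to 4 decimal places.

Per-class F1 score (2·TP/(2·TP+FP+FN)):
  dog: TP=459, FP=99+49+147+150=445, FN=21+24+17+22=84 → 918/1447 = 0.63442
  bird: TP=556, FP=21+41+130+141=333, FN=99+92+104+108=403 → 1112/1848 = 0.60173
  fish: TP=757, FP=24+92+128+171=415, FN=49+41+55+45=190 → 1514/2119 = 0.71449
  horse: TP=655, FP=17+104+55+164=340, FN=147+130+128+132=537 → 1310/2187 = 0.59899
  frog: TP=427, FP=22+108+45+132=307, FN=150+141+171+164=626 → 854/1787 = 0.47790
Weighted-F1 score = Σ (supportᵢ/N)·F1 scoreᵢ with N=4694: (543/4694)·0.63442 + (959/4694)·0.60173 + (947/4694)·0.71449 + (1192/4694)·0.59899 + (1053/4694)·0.47790 = 0.5998

0.5998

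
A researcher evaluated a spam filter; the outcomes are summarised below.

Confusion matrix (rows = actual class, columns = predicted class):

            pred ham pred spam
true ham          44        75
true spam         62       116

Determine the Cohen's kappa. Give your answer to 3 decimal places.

Observed agreement pₒ = trace/N = 160/297 = 0.5387
Expected agreement pₑ = Σ (rowᵢ·colᵢ)/N² = (119·106 + 178·191)/297² = 0.5284
κ = (pₒ − pₑ)/(1 − pₑ) = (0.5387 − 0.5284)/(1 − 0.5284) = 0.022

0.022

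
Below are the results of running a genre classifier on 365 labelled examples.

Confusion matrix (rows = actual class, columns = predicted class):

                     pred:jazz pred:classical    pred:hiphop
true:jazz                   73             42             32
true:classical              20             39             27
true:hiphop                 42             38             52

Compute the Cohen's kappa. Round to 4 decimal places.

Observed agreement pₒ = trace/N = 164/365 = 0.44932
Expected agreement pₑ = Σ (rowᵢ·colᵢ)/N² = (147·135 + 86·119 + 132·111)/365² = 0.33576
κ = (pₒ − pₑ)/(1 − pₑ) = (0.44932 − 0.33576)/(1 − 0.33576) = 0.1710

0.1710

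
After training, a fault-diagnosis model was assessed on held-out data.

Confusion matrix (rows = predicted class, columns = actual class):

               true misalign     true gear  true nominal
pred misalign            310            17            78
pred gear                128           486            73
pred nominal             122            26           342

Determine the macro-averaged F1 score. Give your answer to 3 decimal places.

Per-class F1 score (2·TP/(2·TP+FP+FN)):
  misalign: TP=310, FP=17+78=95, FN=128+122=250 → 620/965 = 0.6425
  gear: TP=486, FP=128+73=201, FN=17+26=43 → 972/1216 = 0.7993
  nominal: TP=342, FP=122+26=148, FN=78+73=151 → 684/983 = 0.6958
Macro-F1 score = mean = (0.6425 + 0.7993 + 0.6958) / 3 = 0.713

0.713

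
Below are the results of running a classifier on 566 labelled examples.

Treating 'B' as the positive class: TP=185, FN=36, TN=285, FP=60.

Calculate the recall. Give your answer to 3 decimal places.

0.837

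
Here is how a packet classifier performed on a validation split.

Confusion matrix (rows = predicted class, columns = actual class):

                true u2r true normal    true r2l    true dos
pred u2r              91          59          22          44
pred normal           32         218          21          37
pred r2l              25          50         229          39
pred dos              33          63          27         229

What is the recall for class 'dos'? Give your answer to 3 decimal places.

One-vs-rest for 'dos': TP = diagonal; FP = other classes predicted 'dos'; FN = 'dos' predicted as other.
recall = TP/(TP+FN).
dos: TP=229, FN=44+37+39=120 → 229/349 = 0.6562

0.656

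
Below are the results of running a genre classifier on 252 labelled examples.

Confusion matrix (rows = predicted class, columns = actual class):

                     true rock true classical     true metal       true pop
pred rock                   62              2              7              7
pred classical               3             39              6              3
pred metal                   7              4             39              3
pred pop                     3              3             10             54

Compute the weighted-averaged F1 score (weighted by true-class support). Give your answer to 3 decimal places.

Per-class F1 score (2·TP/(2·TP+FP+FN)):
  rock: TP=62, FP=2+7+7=16, FN=3+7+3=13 → 124/153 = 0.8105
  classical: TP=39, FP=3+6+3=12, FN=2+4+3=9 → 78/99 = 0.7879
  metal: TP=39, FP=7+4+3=14, FN=7+6+10=23 → 78/115 = 0.6783
  pop: TP=54, FP=3+3+10=16, FN=7+3+3=13 → 108/137 = 0.7883
Weighted-F1 score = Σ (supportᵢ/N)·F1 scoreᵢ with N=252: (75/252)·0.8105 + (48/252)·0.7879 + (62/252)·0.6783 + (67/252)·0.7883 = 0.768

0.768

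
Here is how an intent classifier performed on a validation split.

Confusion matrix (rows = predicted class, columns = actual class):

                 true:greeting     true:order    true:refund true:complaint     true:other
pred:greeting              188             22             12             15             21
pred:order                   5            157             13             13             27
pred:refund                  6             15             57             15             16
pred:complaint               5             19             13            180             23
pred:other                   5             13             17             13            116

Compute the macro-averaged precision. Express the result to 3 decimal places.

0.688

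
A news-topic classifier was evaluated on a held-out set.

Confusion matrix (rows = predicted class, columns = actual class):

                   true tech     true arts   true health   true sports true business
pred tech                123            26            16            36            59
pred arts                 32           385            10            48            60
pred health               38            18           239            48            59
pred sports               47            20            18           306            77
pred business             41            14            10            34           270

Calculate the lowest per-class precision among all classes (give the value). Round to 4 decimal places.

0.4731

Per-class precision (TP/(TP+FP)):
  tech: TP=123, FP=26+16+36+59=137 → 123/260 = 0.47308
  arts: TP=385, FP=32+10+48+60=150 → 385/535 = 0.71963
  health: TP=239, FP=38+18+48+59=163 → 239/402 = 0.59453
  sports: TP=306, FP=47+20+18+77=162 → 306/468 = 0.65385
  business: TP=270, FP=41+14+10+34=99 → 270/369 = 0.73171
Lowest is class 'tech' with precision = 0.4731.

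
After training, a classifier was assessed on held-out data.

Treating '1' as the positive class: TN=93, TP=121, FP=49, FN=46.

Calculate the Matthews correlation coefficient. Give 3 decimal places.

0.380

MCC = (TP·TN − FP·FN) / √((TP+FP)(TP+FN)(TN+FP)(TN+FN))
Numerator = 121·93 − 49·46 = 8999
Denominator = √(170·167·142·139) = √560361820 = 23671.9627
MCC = 8999 / 23671.9627 = 0.380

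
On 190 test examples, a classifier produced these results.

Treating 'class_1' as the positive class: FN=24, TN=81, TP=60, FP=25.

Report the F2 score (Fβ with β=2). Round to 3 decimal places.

Fβ = (1+β²)·TP / ((1+β²)·TP + β²·FN + FP), with β²=4
= 5·60 / (5·60 + 4·24 + 25) = 0.713

0.713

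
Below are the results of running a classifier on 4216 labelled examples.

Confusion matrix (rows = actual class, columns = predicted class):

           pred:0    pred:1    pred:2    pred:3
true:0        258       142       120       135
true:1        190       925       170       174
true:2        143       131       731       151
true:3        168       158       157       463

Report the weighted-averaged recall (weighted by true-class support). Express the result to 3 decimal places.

Per-class recall (TP/(TP+FN)):
  0: TP=258, FN=142+120+135=397 → 258/655 = 0.3939
  1: TP=925, FN=190+170+174=534 → 925/1459 = 0.6340
  2: TP=731, FN=143+131+151=425 → 731/1156 = 0.6324
  3: TP=463, FN=168+158+157=483 → 463/946 = 0.4894
Weighted-recall = Σ (supportᵢ/N)·recallᵢ with N=4216: (655/4216)·0.3939 + (1459/4216)·0.6340 + (1156/4216)·0.6324 + (946/4216)·0.4894 = 0.564

0.564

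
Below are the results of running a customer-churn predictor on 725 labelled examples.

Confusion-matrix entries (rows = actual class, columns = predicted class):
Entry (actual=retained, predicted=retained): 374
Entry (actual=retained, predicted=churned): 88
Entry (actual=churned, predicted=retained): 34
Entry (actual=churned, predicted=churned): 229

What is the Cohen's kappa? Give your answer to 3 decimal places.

Observed agreement pₒ = trace/N = 603/725 = 0.8317
Expected agreement pₑ = Σ (rowᵢ·colᵢ)/N² = (462·408 + 263·317)/725² = 0.5172
κ = (pₒ − pₑ)/(1 − pₑ) = (0.8317 − 0.5172)/(1 − 0.5172) = 0.651

0.651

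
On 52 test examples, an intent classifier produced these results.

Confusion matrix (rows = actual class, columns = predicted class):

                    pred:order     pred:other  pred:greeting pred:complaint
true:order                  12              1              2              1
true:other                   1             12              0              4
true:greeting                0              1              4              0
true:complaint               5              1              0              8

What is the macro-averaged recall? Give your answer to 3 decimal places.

0.707

Per-class recall (TP/(TP+FN)):
  order: TP=12, FN=1+2+1=4 → 12/16 = 0.7500
  other: TP=12, FN=1+0+4=5 → 12/17 = 0.7059
  greeting: TP=4, FN=0+1+0=1 → 4/5 = 0.8000
  complaint: TP=8, FN=5+1+0=6 → 8/14 = 0.5714
Macro-recall = mean = (0.7500 + 0.7059 + 0.8000 + 0.5714) / 4 = 0.707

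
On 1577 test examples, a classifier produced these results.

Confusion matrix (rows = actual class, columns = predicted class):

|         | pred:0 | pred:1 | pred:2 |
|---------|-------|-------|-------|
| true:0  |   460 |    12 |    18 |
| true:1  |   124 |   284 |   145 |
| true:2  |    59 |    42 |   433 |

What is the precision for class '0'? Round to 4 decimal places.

0.7154

One-vs-rest for '0': TP = diagonal; FP = other classes predicted '0'; FN = '0' predicted as other.
precision = TP/(TP+FP).
0: TP=460, FP=124+59=183 → 460/643 = 0.71540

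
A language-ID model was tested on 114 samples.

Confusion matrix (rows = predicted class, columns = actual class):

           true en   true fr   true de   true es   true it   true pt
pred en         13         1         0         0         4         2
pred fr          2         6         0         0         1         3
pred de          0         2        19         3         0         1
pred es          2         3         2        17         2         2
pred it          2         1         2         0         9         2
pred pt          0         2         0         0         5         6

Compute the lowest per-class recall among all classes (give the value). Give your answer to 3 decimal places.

0.375

Per-class recall (TP/(TP+FN)):
  en: TP=13, FN=2+0+2+2+0=6 → 13/19 = 0.6842
  fr: TP=6, FN=1+2+3+1+2=9 → 6/15 = 0.4000
  de: TP=19, FN=0+0+2+2+0=4 → 19/23 = 0.8261
  es: TP=17, FN=0+0+3+0+0=3 → 17/20 = 0.8500
  it: TP=9, FN=4+1+0+2+5=12 → 9/21 = 0.4286
  pt: TP=6, FN=2+3+1+2+2=10 → 6/16 = 0.3750
Lowest is class 'pt' with recall = 0.375.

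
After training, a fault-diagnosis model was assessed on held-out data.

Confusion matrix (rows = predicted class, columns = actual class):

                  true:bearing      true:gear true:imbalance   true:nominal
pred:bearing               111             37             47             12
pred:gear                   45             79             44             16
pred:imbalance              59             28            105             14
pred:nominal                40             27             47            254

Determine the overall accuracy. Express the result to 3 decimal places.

Accuracy = trace / total = (111+79+105+254=549) / 965 = 549/965 = 0.569

0.569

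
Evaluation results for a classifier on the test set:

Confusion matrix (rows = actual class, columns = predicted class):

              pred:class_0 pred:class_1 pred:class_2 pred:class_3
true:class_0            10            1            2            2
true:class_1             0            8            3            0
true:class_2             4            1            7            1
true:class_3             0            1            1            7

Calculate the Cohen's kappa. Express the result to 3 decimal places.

0.552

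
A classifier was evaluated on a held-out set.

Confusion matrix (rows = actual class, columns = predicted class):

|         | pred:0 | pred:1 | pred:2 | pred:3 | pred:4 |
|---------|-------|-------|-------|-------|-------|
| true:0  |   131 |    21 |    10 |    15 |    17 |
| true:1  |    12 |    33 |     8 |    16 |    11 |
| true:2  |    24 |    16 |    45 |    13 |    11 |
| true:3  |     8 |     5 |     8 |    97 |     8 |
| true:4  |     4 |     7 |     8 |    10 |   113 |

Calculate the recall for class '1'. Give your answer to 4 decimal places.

0.4125

One-vs-rest for '1': TP = diagonal; FP = other classes predicted '1'; FN = '1' predicted as other.
recall = TP/(TP+FN).
1: TP=33, FN=12+8+16+11=47 → 33/80 = 0.41250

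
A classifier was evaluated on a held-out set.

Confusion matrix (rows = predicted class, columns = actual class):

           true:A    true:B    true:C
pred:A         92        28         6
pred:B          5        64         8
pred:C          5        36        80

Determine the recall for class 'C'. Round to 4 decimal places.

0.8511

Treat 'C' as positive and all other classes as negative.
recall = TP/(TP+FN).
C: TP=80, FN=6+8=14 → 80/94 = 0.85106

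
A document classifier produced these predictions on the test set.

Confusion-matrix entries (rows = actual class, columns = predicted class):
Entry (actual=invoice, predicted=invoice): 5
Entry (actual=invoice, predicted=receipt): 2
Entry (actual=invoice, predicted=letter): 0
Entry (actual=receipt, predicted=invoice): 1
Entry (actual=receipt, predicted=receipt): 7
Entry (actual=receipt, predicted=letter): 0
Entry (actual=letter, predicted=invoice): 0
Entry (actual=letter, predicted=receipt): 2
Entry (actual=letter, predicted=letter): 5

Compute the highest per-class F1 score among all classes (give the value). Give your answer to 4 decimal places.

0.8333

Per-class F1 score (2·TP/(2·TP+FP+FN)):
  invoice: TP=5, FP=1+0=1, FN=2+0=2 → 10/13 = 0.76923
  receipt: TP=7, FP=2+2=4, FN=1+0=1 → 14/19 = 0.73684
  letter: TP=5, FP=0+0=0, FN=0+2=2 → 10/12 = 0.83333
Highest is class 'letter' with F1 score = 0.8333.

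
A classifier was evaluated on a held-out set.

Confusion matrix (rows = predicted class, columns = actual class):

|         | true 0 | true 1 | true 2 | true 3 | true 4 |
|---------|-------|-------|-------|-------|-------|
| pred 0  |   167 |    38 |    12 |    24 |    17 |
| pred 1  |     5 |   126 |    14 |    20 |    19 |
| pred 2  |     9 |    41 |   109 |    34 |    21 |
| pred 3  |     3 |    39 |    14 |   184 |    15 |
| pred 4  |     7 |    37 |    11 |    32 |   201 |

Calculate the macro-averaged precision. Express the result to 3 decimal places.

0.652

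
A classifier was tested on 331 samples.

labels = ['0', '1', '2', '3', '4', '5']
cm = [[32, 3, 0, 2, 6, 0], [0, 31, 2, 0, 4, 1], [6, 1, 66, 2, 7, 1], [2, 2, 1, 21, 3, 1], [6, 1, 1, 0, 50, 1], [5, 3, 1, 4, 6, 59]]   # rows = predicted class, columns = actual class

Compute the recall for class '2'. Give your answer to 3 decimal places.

0.930

Treat '2' as positive and all other classes as negative.
recall = TP/(TP+FN).
2: TP=66, FN=0+2+1+1+1=5 → 66/71 = 0.9296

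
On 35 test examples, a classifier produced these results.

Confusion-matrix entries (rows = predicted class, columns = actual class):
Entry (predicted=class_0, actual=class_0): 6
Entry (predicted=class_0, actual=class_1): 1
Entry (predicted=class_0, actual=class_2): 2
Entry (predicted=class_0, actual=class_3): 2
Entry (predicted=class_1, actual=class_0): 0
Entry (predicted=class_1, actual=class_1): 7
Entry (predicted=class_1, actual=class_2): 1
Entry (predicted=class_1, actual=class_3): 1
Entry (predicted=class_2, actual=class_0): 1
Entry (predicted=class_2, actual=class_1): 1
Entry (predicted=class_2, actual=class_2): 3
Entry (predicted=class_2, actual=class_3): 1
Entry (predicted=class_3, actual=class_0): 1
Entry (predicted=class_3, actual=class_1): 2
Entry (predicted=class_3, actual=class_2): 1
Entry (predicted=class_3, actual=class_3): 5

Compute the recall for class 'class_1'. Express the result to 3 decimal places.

Treat 'class_1' as positive and all other classes as negative.
recall = TP/(TP+FN).
class_1: TP=7, FN=1+1+2=4 → 7/11 = 0.6364

0.636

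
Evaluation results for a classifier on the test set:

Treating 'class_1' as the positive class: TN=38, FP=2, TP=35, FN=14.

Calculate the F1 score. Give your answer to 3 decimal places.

0.814

Precision = TP/(TP+FP) = 35/37 = 0.9459
Recall = TP/(TP+FN) = 35/49 = 0.7143
F1 = 2·TP/(2·TP+FP+FN) = 70/86 = 0.814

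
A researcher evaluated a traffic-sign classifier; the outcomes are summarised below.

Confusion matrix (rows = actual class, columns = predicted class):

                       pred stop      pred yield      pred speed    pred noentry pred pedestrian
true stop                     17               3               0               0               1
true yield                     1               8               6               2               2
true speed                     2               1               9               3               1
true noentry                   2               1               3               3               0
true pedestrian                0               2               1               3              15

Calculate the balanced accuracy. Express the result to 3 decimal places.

Balanced accuracy = mean of per-class recall.
  stop: recall = 17/21 = 0.8095
  yield: recall = 8/19 = 0.4211
  speed: recall = 9/16 = 0.5625
  noentry: recall = 3/9 = 0.3333
  pedestrian: recall = 15/21 = 0.7143
Mean = (0.8095 + 0.4211 + 0.5625 + 0.3333 + 0.7143) / 5 = 0.568

0.568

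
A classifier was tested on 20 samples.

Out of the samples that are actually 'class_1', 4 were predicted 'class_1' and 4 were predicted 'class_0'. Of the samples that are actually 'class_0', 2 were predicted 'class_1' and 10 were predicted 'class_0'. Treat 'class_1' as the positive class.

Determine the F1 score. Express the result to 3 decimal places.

0.571

Precision = TP/(TP+FP) = 4/6 = 0.6667
Recall = TP/(TP+FN) = 4/8 = 0.5000
F1 = 2·TP/(2·TP+FP+FN) = 8/14 = 0.571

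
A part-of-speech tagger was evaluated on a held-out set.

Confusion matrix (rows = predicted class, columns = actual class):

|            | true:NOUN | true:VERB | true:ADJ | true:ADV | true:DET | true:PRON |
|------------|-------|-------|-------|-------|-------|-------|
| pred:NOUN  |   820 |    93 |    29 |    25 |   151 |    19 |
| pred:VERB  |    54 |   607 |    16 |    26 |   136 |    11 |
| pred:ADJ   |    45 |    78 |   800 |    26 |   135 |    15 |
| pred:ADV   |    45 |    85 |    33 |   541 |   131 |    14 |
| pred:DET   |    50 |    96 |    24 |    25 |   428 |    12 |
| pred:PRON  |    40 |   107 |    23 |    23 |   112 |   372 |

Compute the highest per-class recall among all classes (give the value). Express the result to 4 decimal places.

Per-class recall (TP/(TP+FN)):
  NOUN: TP=820, FN=54+45+45+50+40=234 → 820/1054 = 0.77799
  VERB: TP=607, FN=93+78+85+96+107=459 → 607/1066 = 0.56942
  ADJ: TP=800, FN=29+16+33+24+23=125 → 800/925 = 0.86486
  ADV: TP=541, FN=25+26+26+25+23=125 → 541/666 = 0.81231
  DET: TP=428, FN=151+136+135+131+112=665 → 428/1093 = 0.39158
  PRON: TP=372, FN=19+11+15+14+12=71 → 372/443 = 0.83973
Highest is class 'ADJ' with recall = 0.8649.

0.8649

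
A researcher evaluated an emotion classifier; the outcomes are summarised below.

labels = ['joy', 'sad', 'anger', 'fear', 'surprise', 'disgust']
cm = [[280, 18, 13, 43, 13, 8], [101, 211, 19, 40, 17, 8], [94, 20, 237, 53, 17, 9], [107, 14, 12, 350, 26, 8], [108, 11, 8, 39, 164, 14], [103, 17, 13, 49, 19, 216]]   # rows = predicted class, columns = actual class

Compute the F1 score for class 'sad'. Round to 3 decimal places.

Treat 'sad' as positive and all other classes as negative.
F1 score = 2·TP/(2·TP+FP+FN).
sad: TP=211, FP=101+19+40+17+8=185, FN=18+20+14+11+17=80 → 422/687 = 0.6143

0.614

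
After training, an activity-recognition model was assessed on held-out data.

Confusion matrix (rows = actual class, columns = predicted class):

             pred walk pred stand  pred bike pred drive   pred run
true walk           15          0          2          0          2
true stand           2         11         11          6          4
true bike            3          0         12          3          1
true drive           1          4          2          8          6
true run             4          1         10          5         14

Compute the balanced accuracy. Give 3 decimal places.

0.507

Balanced accuracy = mean of per-class recall.
  walk: recall = 15/19 = 0.7895
  stand: recall = 11/34 = 0.3235
  bike: recall = 12/19 = 0.6316
  drive: recall = 8/21 = 0.3810
  run: recall = 14/34 = 0.4118
Mean = (0.7895 + 0.3235 + 0.6316 + 0.3810 + 0.4118) / 5 = 0.507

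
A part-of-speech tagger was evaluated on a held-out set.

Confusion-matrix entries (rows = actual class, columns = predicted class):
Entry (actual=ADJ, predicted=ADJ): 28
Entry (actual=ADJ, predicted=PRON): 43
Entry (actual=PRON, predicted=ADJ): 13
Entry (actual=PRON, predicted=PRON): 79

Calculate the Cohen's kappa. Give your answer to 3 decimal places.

0.266

Observed agreement pₒ = trace/N = 107/163 = 0.6564
Expected agreement pₑ = Σ (rowᵢ·colᵢ)/N² = (71·41 + 92·122)/163² = 0.5320
κ = (pₒ − pₑ)/(1 − pₑ) = (0.6564 − 0.5320)/(1 − 0.5320) = 0.266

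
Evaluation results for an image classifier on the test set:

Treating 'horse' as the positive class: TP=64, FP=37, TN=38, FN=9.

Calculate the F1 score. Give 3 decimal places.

0.736

Precision = TP/(TP+FP) = 64/101 = 0.6337
Recall = TP/(TP+FN) = 64/73 = 0.8767
F1 = 2·TP/(2·TP+FP+FN) = 128/174 = 0.736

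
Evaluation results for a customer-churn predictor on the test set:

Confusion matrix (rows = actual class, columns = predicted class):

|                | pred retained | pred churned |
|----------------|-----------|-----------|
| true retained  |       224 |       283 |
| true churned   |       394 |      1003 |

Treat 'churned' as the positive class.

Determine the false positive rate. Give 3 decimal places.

0.558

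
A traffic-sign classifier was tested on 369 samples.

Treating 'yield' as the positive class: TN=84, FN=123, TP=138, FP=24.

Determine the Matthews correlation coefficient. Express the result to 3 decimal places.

0.281

MCC = (TP·TN − FP·FN) / √((TP+FP)(TP+FN)(TN+FP)(TN+FN))
Numerator = 138·84 − 24·123 = 8640
Denominator = √(162·261·108·207) = √945256392 = 30745.0222
MCC = 8640 / 30745.0222 = 0.281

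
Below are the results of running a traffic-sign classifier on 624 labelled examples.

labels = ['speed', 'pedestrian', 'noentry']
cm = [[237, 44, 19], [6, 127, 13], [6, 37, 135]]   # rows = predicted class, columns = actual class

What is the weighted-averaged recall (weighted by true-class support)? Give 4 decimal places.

Per-class recall (TP/(TP+FN)):
  speed: TP=237, FN=6+6=12 → 237/249 = 0.95181
  pedestrian: TP=127, FN=44+37=81 → 127/208 = 0.61058
  noentry: TP=135, FN=19+13=32 → 135/167 = 0.80838
Weighted-recall = Σ (supportᵢ/N)·recallᵢ with N=624: (249/624)·0.95181 + (208/624)·0.61058 + (167/624)·0.80838 = 0.7997

0.7997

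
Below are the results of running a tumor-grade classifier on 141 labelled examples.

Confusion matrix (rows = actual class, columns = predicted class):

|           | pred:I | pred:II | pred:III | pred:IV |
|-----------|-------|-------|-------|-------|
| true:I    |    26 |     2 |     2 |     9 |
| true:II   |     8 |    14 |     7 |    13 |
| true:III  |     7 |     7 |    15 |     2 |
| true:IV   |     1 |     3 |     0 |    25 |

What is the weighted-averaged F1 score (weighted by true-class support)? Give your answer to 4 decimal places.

Per-class F1 score (2·TP/(2·TP+FP+FN)):
  I: TP=26, FP=8+7+1=16, FN=2+2+9=13 → 52/81 = 0.64198
  II: TP=14, FP=2+7+3=12, FN=8+7+13=28 → 28/68 = 0.41176
  III: TP=15, FP=2+7+0=9, FN=7+7+2=16 → 30/55 = 0.54545
  IV: TP=25, FP=9+13+2=24, FN=1+3+0=4 → 50/78 = 0.64103
Weighted-F1 score = Σ (supportᵢ/N)·F1 scoreᵢ with N=141: (39/141)·0.64198 + (42/141)·0.41176 + (31/141)·0.54545 + (29/141)·0.64103 = 0.5520

0.5520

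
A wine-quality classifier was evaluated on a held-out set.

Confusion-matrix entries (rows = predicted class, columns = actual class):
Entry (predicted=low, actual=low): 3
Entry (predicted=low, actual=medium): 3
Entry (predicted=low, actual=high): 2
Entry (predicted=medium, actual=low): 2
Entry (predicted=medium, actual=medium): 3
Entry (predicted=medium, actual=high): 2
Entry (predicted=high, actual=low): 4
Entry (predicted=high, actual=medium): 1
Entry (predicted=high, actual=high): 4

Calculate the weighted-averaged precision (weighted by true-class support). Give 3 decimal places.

0.414

Per-class precision (TP/(TP+FP)):
  low: TP=3, FP=3+2=5 → 3/8 = 0.3750
  medium: TP=3, FP=2+2=4 → 3/7 = 0.4286
  high: TP=4, FP=4+1=5 → 4/9 = 0.4444
Weighted-precision = Σ (supportᵢ/N)·precisionᵢ with N=24: (9/24)·0.3750 + (7/24)·0.4286 + (8/24)·0.4444 = 0.414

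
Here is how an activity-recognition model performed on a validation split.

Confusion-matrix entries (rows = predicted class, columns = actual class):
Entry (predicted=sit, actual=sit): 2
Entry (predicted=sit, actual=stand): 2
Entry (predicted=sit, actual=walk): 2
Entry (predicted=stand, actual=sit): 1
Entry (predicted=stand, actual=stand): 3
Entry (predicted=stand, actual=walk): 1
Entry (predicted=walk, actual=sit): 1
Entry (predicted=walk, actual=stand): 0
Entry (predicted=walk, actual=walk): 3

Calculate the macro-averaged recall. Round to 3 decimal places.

0.533

Per-class recall (TP/(TP+FN)):
  sit: TP=2, FN=1+1=2 → 2/4 = 0.5000
  stand: TP=3, FN=2+0=2 → 3/5 = 0.6000
  walk: TP=3, FN=2+1=3 → 3/6 = 0.5000
Macro-recall = mean = (0.5000 + 0.6000 + 0.5000) / 3 = 0.533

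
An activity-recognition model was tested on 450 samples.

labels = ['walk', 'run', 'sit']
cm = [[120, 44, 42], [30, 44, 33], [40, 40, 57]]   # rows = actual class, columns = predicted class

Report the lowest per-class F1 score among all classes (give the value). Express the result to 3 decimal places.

Per-class F1 score (2·TP/(2·TP+FP+FN)):
  walk: TP=120, FP=30+40=70, FN=44+42=86 → 240/396 = 0.6061
  run: TP=44, FP=44+40=84, FN=30+33=63 → 88/235 = 0.3745
  sit: TP=57, FP=42+33=75, FN=40+40=80 → 114/269 = 0.4238
Lowest is class 'run' with F1 score = 0.374.

0.374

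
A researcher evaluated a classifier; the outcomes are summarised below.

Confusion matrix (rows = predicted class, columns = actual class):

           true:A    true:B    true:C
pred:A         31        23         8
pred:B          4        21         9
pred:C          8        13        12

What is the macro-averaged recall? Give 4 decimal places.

0.5010

Per-class recall (TP/(TP+FN)):
  A: TP=31, FN=4+8=12 → 31/43 = 0.72093
  B: TP=21, FN=23+13=36 → 21/57 = 0.36842
  C: TP=12, FN=8+9=17 → 12/29 = 0.41379
Macro-recall = mean = (0.72093 + 0.36842 + 0.41379) / 3 = 0.5010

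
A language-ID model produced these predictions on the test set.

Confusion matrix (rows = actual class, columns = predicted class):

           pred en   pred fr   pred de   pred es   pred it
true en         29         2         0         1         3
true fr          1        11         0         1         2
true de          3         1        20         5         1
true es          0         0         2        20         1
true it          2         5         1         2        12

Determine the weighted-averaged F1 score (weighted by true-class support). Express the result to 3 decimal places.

Per-class F1 score (2·TP/(2·TP+FP+FN)):
  en: TP=29, FP=1+3+0+2=6, FN=2+0+1+3=6 → 58/70 = 0.8286
  fr: TP=11, FP=2+1+0+5=8, FN=1+0+1+2=4 → 22/34 = 0.6471
  de: TP=20, FP=0+0+2+1=3, FN=3+1+5+1=10 → 40/53 = 0.7547
  es: TP=20, FP=1+1+5+2=9, FN=0+0+2+1=3 → 40/52 = 0.7692
  it: TP=12, FP=3+2+1+1=7, FN=2+5+1+2=10 → 24/41 = 0.5854
Weighted-F1 score = Σ (supportᵢ/N)·F1 scoreᵢ with N=125: (35/125)·0.8286 + (15/125)·0.6471 + (30/125)·0.7547 + (23/125)·0.7692 + (22/125)·0.5854 = 0.735

0.735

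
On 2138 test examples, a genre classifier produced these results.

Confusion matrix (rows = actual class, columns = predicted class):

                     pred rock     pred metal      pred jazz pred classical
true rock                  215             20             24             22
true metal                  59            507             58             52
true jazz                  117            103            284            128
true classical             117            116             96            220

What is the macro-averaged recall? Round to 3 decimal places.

0.591

Per-class recall (TP/(TP+FN)):
  rock: TP=215, FN=20+24+22=66 → 215/281 = 0.7651
  metal: TP=507, FN=59+58+52=169 → 507/676 = 0.7500
  jazz: TP=284, FN=117+103+128=348 → 284/632 = 0.4494
  classical: TP=220, FN=117+116+96=329 → 220/549 = 0.4007
Macro-recall = mean = (0.7651 + 0.7500 + 0.4494 + 0.4007) / 4 = 0.591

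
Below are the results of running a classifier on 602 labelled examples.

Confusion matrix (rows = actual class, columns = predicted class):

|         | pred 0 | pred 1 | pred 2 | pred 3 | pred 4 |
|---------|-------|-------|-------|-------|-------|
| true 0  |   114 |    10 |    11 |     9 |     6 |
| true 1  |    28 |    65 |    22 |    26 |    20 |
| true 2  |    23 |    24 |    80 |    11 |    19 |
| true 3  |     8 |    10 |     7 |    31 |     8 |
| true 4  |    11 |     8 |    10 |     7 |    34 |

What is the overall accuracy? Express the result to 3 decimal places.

Accuracy = trace / total = (114+65+80+31+34=324) / 602 = 324/602 = 0.538

0.538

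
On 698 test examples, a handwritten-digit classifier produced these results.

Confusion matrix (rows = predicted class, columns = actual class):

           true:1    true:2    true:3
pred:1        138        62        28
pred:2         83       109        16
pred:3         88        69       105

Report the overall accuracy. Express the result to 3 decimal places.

0.504

Accuracy = trace / total = (138+109+105=352) / 698 = 352/698 = 0.504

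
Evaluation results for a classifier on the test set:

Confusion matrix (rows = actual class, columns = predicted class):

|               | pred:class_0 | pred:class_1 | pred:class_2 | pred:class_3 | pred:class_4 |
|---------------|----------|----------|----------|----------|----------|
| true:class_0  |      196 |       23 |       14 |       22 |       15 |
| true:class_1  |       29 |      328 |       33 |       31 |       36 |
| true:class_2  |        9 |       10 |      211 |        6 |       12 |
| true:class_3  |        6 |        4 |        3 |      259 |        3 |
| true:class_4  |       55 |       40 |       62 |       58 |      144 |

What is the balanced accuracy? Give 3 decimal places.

Balanced accuracy = mean of per-class recall.
  class_0: recall = 196/270 = 0.7259
  class_1: recall = 328/457 = 0.7177
  class_2: recall = 211/248 = 0.8508
  class_3: recall = 259/275 = 0.9418
  class_4: recall = 144/359 = 0.4011
Mean = (0.7259 + 0.7177 + 0.8508 + 0.9418 + 0.4011) / 5 = 0.727

0.727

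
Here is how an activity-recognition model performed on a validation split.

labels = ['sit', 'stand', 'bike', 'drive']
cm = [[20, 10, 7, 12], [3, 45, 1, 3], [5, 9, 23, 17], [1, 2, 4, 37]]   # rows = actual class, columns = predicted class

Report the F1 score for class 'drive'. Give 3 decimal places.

0.655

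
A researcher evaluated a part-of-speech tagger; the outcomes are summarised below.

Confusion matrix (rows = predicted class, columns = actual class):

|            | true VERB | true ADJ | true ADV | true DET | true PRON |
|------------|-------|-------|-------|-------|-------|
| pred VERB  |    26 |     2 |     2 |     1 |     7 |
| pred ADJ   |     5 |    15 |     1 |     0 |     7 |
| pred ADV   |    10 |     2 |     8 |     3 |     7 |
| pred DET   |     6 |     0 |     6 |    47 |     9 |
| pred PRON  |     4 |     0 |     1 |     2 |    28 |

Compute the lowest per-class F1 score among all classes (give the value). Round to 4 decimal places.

0.3333

Per-class F1 score (2·TP/(2·TP+FP+FN)):
  VERB: TP=26, FP=2+2+1+7=12, FN=5+10+6+4=25 → 52/89 = 0.58427
  ADJ: TP=15, FP=5+1+0+7=13, FN=2+2+0+0=4 → 30/47 = 0.63830
  ADV: TP=8, FP=10+2+3+7=22, FN=2+1+6+1=10 → 16/48 = 0.33333
  DET: TP=47, FP=6+0+6+9=21, FN=1+0+3+2=6 → 94/121 = 0.77686
  PRON: TP=28, FP=4+0+1+2=7, FN=7+7+7+9=30 → 56/93 = 0.60215
Lowest is class 'ADV' with F1 score = 0.3333.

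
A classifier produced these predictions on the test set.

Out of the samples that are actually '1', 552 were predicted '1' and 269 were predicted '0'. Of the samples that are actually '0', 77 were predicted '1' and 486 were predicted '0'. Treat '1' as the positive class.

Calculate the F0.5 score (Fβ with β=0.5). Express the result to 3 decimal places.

Fβ = (1+β²)·TP / ((1+β²)·TP + β²·FN + FP), with β²=1/4
= 1.25·552 / (1.25·552 + 0.25·269 + 77) = 0.827

0.827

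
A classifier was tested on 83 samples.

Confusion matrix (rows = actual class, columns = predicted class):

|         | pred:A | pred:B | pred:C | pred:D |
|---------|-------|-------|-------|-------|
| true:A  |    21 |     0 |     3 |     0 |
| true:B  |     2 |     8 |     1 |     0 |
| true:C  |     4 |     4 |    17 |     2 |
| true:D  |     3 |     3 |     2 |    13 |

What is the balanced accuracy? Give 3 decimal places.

0.713

Balanced accuracy = mean of per-class recall.
  A: recall = 21/24 = 0.8750
  B: recall = 8/11 = 0.7273
  C: recall = 17/27 = 0.6296
  D: recall = 13/21 = 0.6190
Mean = (0.8750 + 0.7273 + 0.6296 + 0.6190) / 4 = 0.713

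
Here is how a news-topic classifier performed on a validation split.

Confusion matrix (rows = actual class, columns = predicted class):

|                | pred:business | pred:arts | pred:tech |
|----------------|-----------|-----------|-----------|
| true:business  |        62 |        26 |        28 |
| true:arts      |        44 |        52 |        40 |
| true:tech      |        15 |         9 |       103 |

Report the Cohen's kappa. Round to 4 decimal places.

Observed agreement pₒ = trace/N = 217/379 = 0.57256
Expected agreement pₑ = Σ (rowᵢ·colᵢ)/N² = (116·121 + 136·87 + 127·171)/379² = 0.33128
κ = (pₒ − pₑ)/(1 − pₑ) = (0.57256 − 0.33128)/(1 − 0.33128) = 0.3608

0.3608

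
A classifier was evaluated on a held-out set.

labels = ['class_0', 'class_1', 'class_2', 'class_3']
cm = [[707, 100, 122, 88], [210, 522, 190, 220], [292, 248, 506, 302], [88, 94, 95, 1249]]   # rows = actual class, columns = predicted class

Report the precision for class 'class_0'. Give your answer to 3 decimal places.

0.545

Treat 'class_0' as positive and all other classes as negative.
precision = TP/(TP+FP).
class_0: TP=707, FP=210+292+88=590 → 707/1297 = 0.5451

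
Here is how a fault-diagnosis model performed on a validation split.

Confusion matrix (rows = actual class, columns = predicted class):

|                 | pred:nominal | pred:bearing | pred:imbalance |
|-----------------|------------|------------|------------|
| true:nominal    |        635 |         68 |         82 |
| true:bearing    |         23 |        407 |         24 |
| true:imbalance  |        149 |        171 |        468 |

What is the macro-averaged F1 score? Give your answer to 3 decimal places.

Per-class F1 score (2·TP/(2·TP+FP+FN)):
  nominal: TP=635, FP=23+149=172, FN=68+82=150 → 1270/1592 = 0.7977
  bearing: TP=407, FP=68+171=239, FN=23+24=47 → 814/1100 = 0.7400
  imbalance: TP=468, FP=82+24=106, FN=149+171=320 → 936/1362 = 0.6872
Macro-F1 score = mean = (0.7977 + 0.7400 + 0.6872) / 3 = 0.742

0.742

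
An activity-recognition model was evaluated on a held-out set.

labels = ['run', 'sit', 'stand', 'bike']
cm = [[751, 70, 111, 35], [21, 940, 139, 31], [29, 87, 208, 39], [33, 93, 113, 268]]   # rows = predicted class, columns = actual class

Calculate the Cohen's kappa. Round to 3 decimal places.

0.620

Observed agreement pₒ = trace/N = 2167/2968 = 0.7301
Expected agreement pₑ = Σ (rowᵢ·colᵢ)/N² = (834·967 + 1190·1131 + 571·363 + 373·507)/2968² = 0.2893
κ = (pₒ − pₑ)/(1 − pₑ) = (0.7301 − 0.2893)/(1 − 0.2893) = 0.620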